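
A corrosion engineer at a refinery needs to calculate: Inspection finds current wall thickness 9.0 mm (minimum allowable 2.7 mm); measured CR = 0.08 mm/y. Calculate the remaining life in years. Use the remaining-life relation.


Apply the remaining-life relation: RL = (t_current − t_min) / CR
RL = (9.0 − 2.7) / 0.08 = 6.3 / 0.08 = 78.8 years

78.8 years


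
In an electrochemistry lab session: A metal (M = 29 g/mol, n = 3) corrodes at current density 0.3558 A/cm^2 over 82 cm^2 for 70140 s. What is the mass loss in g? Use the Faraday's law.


Apply Faraday's law: m = i*A*t*M / (n*F)
Total charge passed Q = i*A*t = 0.3558*82*70140 = 2046376.584 C
m = Q*M/(n*F) = 2046376.584*29/(3*96485) = 205.023 g

205.023 g


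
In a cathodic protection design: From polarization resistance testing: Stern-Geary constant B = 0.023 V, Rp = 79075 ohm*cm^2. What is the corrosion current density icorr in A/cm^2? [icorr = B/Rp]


Apply the Stern-Geary relation: icorr = B / Rp
icorr = 0.023 / 79075 = 2.909×10^-7 A/cm^2

2.909×10^-7 A/cm^2


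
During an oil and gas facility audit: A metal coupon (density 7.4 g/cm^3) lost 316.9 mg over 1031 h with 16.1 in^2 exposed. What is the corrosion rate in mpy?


Apply the mpy weight-loss relation: CR = 534 * W / (D * A * T)
Numerator: 534 * 316.9 = 169224.6
Denominator: 7.4 * 16.1 * 1031 = 122833.34
CR = 169224.6 / 122833.34 = 1.37768 mpy

1.37768 mpy


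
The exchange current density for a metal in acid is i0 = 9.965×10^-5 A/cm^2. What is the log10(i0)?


i0 = 9.965×10^-5 A/cm^2
log10(i0) = -4.002

-4.002


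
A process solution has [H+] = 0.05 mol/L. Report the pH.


pH = −log10[H+]
pH = −log10(0.05) = 1.3

1.3


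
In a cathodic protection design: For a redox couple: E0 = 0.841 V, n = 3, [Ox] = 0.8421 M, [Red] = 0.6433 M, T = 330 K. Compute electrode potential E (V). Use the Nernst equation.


Apply the Nernst equation: E = E0 + (RT/nF)*ln([Ox]/[Red])
Step 1: RT/nF = 8.314*330/(3*96485) = 0.00947857 V
Step 2: [Ox]/[Red] = 0.8421/0.6433 = 1.309032
Step 3: ln(1.309032) = 0.269288
Step 4: correction = 0.00947857 * 0.269288 = 0.003 V
E = 0.841 + 0.003 = 0.844 V

0.844 V


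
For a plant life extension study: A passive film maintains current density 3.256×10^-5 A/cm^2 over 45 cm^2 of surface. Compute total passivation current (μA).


I = i_pass * A, then convert A → μA (×10^6)
I = 3.256×10^-5 * 45 * 10^6 = 1465.2 μA

1465.2 μA


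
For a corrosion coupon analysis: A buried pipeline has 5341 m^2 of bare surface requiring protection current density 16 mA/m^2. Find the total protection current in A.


I = area * current density, then convert mA → A (÷1000)
I = 5341 * 16 / 1000 = 85.46 A

85.46 A


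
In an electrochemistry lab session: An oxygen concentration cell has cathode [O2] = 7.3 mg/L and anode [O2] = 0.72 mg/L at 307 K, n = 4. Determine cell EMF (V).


Apply the Nernst concentration-cell relation: E = (RT/nF)*ln(C_cathode/C_anode)
RT/nF = 8.314*307/(4*96485) = 0.00661346 V
ln(7.3/0.72) = 2.31638
E = 0.00661346 * 2.31638 = 0.01532 V

0.01532 V


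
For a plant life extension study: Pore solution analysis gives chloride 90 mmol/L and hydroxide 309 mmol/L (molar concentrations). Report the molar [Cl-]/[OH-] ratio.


Threshold parameter = [Cl-] / [OH-] (molar basis; both in mmol/L, so units cancel)
Ratio = 90 / 309 = 0.29

0.29


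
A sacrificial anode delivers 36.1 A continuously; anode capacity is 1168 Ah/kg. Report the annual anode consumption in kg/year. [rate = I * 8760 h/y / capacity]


Annual consumption = current * hours per year / capacity
Rate = 36.1 * 8760 / 1168 = 270.8 kg/year

270.8 kg/year


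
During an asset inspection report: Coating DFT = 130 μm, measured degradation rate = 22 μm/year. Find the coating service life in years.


Service life = thickness / degradation rate
Life = 130 / 22 = 5.9 years

5.9 years


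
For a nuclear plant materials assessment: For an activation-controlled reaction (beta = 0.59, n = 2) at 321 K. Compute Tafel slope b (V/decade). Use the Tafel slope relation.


Apply the Tafel slope relation: b = 2.303*R*T/(beta*n*F)
Numerator: 2.303 * 8.314 * 321 = 6146.23
Denominator: 0.59 * 2 * 96485 = 113852.3
b = 6146.23 / 113852.3 = 0.054 V/decade

0.054 V/decade


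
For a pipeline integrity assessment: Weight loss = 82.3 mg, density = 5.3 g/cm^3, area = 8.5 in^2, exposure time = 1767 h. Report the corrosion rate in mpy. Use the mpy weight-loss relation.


Apply the mpy weight-loss relation: CR = 534 * W / (D * A * T)
Numerator: 534 * 82.3 = 43948.2
Denominator: 5.3 * 8.5 * 1767 = 79603.35
CR = 43948.2 / 79603.35 = 0.55209 mpy

0.55209 mpy


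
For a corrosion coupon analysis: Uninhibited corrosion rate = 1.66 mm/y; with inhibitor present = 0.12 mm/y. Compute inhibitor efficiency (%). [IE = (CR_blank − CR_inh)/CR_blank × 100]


Apply the inhibitor-efficiency definition: IE = (CR_blank − CR_inh)/CR_blank × 100
IE = (1.66 − 0.12) / 1.66 × 100
IE = 1.54 / 1.66 × 100 = 92.8 %

92.8 %


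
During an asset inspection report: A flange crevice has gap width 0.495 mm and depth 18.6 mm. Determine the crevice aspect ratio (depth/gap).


Aspect ratio = depth / gap
Ratio = 18.6 / 0.495 = 37.6

37.6


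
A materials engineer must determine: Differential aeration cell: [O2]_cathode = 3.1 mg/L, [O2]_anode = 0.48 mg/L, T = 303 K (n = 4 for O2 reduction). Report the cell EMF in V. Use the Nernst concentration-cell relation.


Apply the Nernst concentration-cell relation: E = (RT/nF)*ln(C_cathode/C_anode)
RT/nF = 8.314*303/(4*96485) = 0.00652729 V
ln(3.1/0.48) = 1.86537
E = 0.00652729 * 1.86537 = 0.01218 V

0.01218 V


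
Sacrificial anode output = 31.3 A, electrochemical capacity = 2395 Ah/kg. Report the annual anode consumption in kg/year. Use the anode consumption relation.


Annual consumption = current * hours per year / capacity
Rate = 31.3 * 8760 / 2395 = 114.5 kg/year

114.5 kg/year


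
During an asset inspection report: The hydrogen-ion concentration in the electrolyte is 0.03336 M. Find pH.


pH = −log10[H+]
pH = −log10(0.03336) = 1.48

1.48


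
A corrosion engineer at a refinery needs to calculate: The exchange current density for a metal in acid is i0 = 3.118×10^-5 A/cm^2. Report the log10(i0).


i0 = 3.118×10^-5 A/cm^2
log10(i0) = -4.506

-4.506


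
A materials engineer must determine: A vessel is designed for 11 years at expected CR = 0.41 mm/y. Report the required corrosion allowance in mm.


Corrosion allowance = CR × design life
CA = 0.41 * 11 = 4.51 mm

4.51 mm


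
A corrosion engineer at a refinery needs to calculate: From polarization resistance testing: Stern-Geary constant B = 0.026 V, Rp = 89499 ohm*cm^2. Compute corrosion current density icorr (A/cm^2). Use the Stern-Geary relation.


Apply the Stern-Geary relation: icorr = B / Rp
icorr = 0.026 / 89499 = 2.905×10^-7 A/cm^2

2.905×10^-7 A/cm^2


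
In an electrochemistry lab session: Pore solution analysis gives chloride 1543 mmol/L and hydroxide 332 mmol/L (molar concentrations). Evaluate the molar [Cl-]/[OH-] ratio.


Threshold parameter = [Cl-] / [OH-] (molar basis; both in mmol/L, so units cancel)
Ratio = 1543 / 332 = 4.65

4.65


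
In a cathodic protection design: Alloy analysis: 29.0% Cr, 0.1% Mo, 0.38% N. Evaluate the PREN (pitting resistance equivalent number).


Apply the PREN formula: PREN = Cr + 3.3*Mo + 16*N
PREN = 29.0 + 3.3*0.1 + 16*0.38
PREN = 29.0 + 0.33 + 6.08 = 35.41

35.41


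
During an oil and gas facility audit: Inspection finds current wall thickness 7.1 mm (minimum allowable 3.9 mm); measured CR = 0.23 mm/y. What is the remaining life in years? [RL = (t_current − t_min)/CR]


Apply the remaining-life relation: RL = (t_current − t_min) / CR
RL = (7.1 − 3.9) / 0.23 = 3.2 / 0.23 = 13.9 years

13.9 years


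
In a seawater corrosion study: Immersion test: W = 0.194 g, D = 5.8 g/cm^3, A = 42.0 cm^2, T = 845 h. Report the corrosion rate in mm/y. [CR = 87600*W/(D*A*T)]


Apply the mm/y weight-loss relation: CR = 87600 * W / (D * A * T)
Numerator: 87600 * 0.194 = 16994.4
Denominator: 5.8 * 42.0 * 845 = 205842.0
CR = 16994.4 / 205842.0 = 0.08256 mm/y

0.08256 mm/y


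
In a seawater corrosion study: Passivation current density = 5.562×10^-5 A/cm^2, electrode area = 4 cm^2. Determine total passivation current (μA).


I = i_pass * A, then convert A → μA (×10^6)
I = 5.562×10^-5 * 4 * 10^6 = 222.48 μA

222.48 μA


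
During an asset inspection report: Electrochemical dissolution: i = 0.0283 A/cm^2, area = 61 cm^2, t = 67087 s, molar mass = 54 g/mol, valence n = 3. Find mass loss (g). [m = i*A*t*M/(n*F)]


Apply Faraday's law: m = i*A*t*M / (n*F)
Total charge passed Q = i*A*t = 0.0283*61*67087 = 115812.2881 C
m = Q*M/(n*F) = 115812.2881*54/(3*96485) = 21.60565 g

21.60565 g


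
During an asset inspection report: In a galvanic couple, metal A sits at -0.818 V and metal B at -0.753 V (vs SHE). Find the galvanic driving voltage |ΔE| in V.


Driving voltage is the absolute potential difference.
|ΔE| = |-0.818 − (-0.753)| = 0.065 V

0.065 V


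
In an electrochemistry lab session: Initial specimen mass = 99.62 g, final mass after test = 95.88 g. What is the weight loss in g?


Weight loss = initial − final
WL = 99.62 − 95.88 = 3.74 g

3.74 g


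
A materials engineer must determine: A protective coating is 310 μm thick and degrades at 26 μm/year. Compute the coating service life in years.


Service life = thickness / degradation rate
Life = 310 / 26 = 11.9 years

11.9 years


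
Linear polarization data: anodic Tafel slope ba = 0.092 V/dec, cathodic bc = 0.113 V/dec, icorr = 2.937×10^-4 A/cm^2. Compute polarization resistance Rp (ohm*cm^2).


Apply the Stern-Geary equation: Rp = ba*bc / (2.303*icorr*(ba+bc))
ba*bc = 0.092*0.113 = 0.010396
ba+bc = 0.205; 2.303*icorr*(ba+bc) = 2.303*2.937×10^-4*0.205 = 1.3866018×10^-4
Rp = 0.010396 / 1.3866018×10^-4 = 75.0 ohm*cm^2

75.0 ohm*cm^2


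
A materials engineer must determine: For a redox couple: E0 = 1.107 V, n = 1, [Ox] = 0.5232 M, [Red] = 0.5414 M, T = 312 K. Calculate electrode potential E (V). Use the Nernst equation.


Apply the Nernst equation: E = E0 + (RT/nF)*ln([Ox]/[Red])
Step 1: RT/nF = 8.314*312/(1*96485) = 0.02688468 V
Step 2: [Ox]/[Red] = 0.5232/0.5414 = 0.966383
Step 3: ln(0.966383) = -0.034195
Step 4: correction = 0.02688468 * -0.034195 = -0.001 V
E = 1.107 + -0.001 = 1.106 V

1.106 V


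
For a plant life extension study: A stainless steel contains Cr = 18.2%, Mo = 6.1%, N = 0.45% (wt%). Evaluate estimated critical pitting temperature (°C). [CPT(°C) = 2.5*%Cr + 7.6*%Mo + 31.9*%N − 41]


Apply the ASTM G48 empirical CPT estimate: CPT(°C) = 2.5*%Cr + 7.6*%Mo + 31.9*%N − 41
2.5*18.2 = 45.5; 7.6*6.1 = 46.36; 31.9*0.45 = 14.355
CPT = 45.5 + 46.36 + 14.355 − 41 = 65.215 °C
Rounded to 0.1 °C: CPT ≈ 65.2 °C

65.2 °C


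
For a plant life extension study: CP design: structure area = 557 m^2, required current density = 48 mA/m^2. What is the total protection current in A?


I = area * current density, then convert mA → A (÷1000)
I = 557 * 48 / 1000 = 26.74 A

26.74 A


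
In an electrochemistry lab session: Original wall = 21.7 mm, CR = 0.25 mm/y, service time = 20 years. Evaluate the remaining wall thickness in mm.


Remaining wall = original − CR × time
t = 21.7 − 0.25*20 = 21.7 − 5.0 = 16.7 mm

16.7 mm


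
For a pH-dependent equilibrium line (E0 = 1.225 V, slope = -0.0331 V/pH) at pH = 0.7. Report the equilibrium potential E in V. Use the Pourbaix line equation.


Apply the Pourbaix line equation: E = E0 + slope*pH
E = 1.225 + (-0.0331)*0.7 = 1.225 + (-0.02317) = 1.20183 V
Rounded to 4 decimal places: E = 1.2018 V

1.2018 V


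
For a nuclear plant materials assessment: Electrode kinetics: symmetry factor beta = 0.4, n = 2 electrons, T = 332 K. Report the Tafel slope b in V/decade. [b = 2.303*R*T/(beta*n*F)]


Apply the Tafel slope relation: b = 2.303*R*T/(beta*n*F)
Numerator: 2.303 * 8.314 * 332 = 6356.85
Denominator: 0.4 * 2 * 96485 = 77188.0
b = 6356.85 / 77188.0 = 0.0824 V/decade

0.0824 V/decade


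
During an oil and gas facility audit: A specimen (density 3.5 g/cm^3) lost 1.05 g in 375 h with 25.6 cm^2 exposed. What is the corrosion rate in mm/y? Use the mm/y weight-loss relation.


Apply the mm/y weight-loss relation: CR = 87600 * W / (D * A * T)
Numerator: 87600 * 1.05 = 91980.0
Denominator: 3.5 * 25.6 * 375 = 33600.0
CR = 91980.0 / 33600.0 = 2.7375 mm/y

2.7375 mm/y


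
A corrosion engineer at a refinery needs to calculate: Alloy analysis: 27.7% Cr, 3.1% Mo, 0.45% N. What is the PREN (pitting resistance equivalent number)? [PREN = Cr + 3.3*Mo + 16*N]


Apply the PREN formula: PREN = Cr + 3.3*Mo + 16*N
PREN = 27.7 + 3.3*3.1 + 16*0.45
PREN = 27.7 + 10.23 + 7.2 = 45.13

45.13


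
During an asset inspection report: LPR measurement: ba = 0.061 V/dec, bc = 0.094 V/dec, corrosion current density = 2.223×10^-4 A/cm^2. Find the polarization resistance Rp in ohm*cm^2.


Apply the Stern-Geary equation: Rp = ba*bc / (2.303*icorr*(ba+bc))
ba*bc = 0.061*0.094 = 0.005734
ba+bc = 0.155; 2.303*icorr*(ba+bc) = 2.303*2.223×10^-4*0.155 = 7.935332×10^-5
Rp = 0.005734 / 7.935332×10^-5 = 72.3 ohm*cm^2

72.3 ohm*cm^2


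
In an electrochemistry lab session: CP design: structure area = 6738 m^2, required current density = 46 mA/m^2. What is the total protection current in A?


I = area * current density, then convert mA → A (÷1000)
I = 6738 * 46 / 1000 = 309.95 A

309.95 A


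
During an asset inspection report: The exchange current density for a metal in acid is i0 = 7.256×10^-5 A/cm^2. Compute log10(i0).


i0 = 7.256×10^-5 A/cm^2
log10(i0) = -4.139

-4.139


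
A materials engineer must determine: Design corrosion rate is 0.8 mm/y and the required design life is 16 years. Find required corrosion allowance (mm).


Corrosion allowance = CR × design life
CA = 0.8 * 16 = 12.8 mm

12.8 mm


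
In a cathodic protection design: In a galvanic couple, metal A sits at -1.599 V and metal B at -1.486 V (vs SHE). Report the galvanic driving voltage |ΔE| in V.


Driving voltage is the absolute potential difference.
|ΔE| = |-1.599 − (-1.486)| = 0.113 V

0.113 V


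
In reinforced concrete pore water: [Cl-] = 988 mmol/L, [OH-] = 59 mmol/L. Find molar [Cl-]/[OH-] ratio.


Threshold parameter = [Cl-] / [OH-] (molar basis; both in mmol/L, so units cancel)
Ratio = 988 / 59 = 16.75

16.75


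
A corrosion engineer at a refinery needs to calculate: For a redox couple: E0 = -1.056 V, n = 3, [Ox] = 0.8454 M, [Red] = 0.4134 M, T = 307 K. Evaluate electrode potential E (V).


Apply the Nernst equation: E = E0 + (RT/nF)*ln([Ox]/[Red])
Step 1: RT/nF = 8.314*307/(3*96485) = 0.00881794 V
Step 2: [Ox]/[Red] = 0.8454/0.4134 = 2.044993
Step 3: ln(2.044993) = 0.715394
Step 4: correction = 0.00881794 * 0.715394 = 0.0063 V
E = -1.056 + 0.0063 = -1.0497 V

-1.0497 V


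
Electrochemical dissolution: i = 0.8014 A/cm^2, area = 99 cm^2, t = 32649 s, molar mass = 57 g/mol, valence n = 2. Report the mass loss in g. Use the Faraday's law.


Apply Faraday's law: m = i*A*t*M / (n*F)
Total charge passed Q = i*A*t = 0.8014*99*32649 = 2590325.9514 C
m = Q*M/(n*F) = 2590325.9514*57/(2*96485) = 765.1375 g

765.1375 g


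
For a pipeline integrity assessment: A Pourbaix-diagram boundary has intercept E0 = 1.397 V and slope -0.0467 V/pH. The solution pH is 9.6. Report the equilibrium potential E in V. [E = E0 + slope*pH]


Apply the Pourbaix line equation: E = E0 + slope*pH
E = 1.397 + (-0.0467)*9.6 = 1.397 + (-0.44832) = 0.94868 V
Rounded to 3 decimal places: E = 0.949 V

0.949 V


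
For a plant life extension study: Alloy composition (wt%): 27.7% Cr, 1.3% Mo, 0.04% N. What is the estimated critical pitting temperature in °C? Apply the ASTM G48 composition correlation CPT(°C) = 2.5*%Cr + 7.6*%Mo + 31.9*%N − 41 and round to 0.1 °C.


Apply the ASTM G48 empirical CPT estimate: CPT(°C) = 2.5*%Cr + 7.6*%Mo + 31.9*%N − 41
2.5*27.7 = 69.25; 7.6*1.3 = 9.88; 31.9*0.04 = 1.276
CPT = 69.25 + 9.88 + 1.276 − 41 = 39.406 °C
Rounded to 0.1 °C: CPT ≈ 39.4 °C

39.4 °C


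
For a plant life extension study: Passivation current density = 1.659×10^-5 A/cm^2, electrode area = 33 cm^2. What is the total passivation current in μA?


I = i_pass * A, then convert A → μA (×10^6)
I = 1.659×10^-5 * 33 * 10^6 = 547.47 μA

547.47 μA


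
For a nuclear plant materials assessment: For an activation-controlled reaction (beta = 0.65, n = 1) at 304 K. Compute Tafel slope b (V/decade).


Apply the Tafel slope relation: b = 2.303*R*T/(beta*n*F)
Numerator: 2.303 * 8.314 * 304 = 5820.73
Denominator: 0.65 * 1 * 96485 = 62715.25
b = 5820.73 / 62715.25 = 0.0928 V/decade

0.0928 V/decade


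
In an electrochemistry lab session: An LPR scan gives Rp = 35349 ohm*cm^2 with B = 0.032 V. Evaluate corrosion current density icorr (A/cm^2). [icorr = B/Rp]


Apply the Stern-Geary relation: icorr = B / Rp
icorr = 0.032 / 35349 = 9.053×10^-7 A/cm^2

9.053×10^-7 A/cm^2


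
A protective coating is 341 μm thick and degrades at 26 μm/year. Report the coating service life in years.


Service life = thickness / degradation rate
Life = 341 / 26 = 13.1 years

13.1 years


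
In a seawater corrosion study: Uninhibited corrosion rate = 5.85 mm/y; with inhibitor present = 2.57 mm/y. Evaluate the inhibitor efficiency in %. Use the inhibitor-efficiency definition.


Apply the inhibitor-efficiency definition: IE = (CR_blank − CR_inh)/CR_blank × 100
IE = (5.85 − 2.57) / 5.85 × 100
IE = 3.28 / 5.85 × 100 = 56.1 %

56.1 %


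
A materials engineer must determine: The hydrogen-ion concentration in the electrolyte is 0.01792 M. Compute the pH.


pH = −log10[H+]
pH = −log10(0.01792) = 1.75

1.75


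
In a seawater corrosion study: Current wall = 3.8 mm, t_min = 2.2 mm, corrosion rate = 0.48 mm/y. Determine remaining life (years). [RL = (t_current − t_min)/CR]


Apply the remaining-life relation: RL = (t_current − t_min) / CR
RL = (3.8 − 2.2) / 0.48 = 1.6 / 0.48 = 3.3 years

3.3 years


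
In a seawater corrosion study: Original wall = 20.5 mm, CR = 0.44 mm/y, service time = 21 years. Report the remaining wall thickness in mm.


Remaining wall = original − CR × time
t = 20.5 − 0.44*21 = 20.5 − 9.24 = 11.26 mm

11.26 mm


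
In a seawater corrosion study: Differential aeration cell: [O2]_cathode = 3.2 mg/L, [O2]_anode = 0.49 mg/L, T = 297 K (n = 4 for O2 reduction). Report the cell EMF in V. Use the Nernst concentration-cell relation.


Apply the Nernst concentration-cell relation: E = (RT/nF)*ln(C_cathode/C_anode)
RT/nF = 8.314*297/(4*96485) = 0.00639804 V
ln(3.2/0.49) = 1.8765
E = 0.00639804 * 1.8765 = 0.01201 V

0.01201 V


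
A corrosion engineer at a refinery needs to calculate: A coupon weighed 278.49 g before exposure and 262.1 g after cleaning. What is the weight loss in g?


Weight loss = initial − final
WL = 278.49 − 262.1 = 16.39 g

16.39 g


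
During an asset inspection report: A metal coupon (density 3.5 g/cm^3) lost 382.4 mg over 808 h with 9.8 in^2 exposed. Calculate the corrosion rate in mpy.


Apply the mpy weight-loss relation: CR = 534 * W / (D * A * T)
Numerator: 534 * 382.4 = 204201.6
Denominator: 3.5 * 9.8 * 808 = 27714.4
CR = 204201.6 / 27714.4 = 7.368 mpy

7.368 mpy


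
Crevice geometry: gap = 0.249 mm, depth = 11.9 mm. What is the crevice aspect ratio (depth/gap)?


Aspect ratio = depth / gap
Ratio = 11.9 / 0.249 = 47.8

47.8


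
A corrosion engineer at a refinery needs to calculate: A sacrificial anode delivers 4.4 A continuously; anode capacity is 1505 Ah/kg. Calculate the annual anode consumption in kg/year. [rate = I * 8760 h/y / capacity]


Annual consumption = current * hours per year / capacity
Rate = 4.4 * 8760 / 1505 = 25.6 kg/year

25.6 kg/year


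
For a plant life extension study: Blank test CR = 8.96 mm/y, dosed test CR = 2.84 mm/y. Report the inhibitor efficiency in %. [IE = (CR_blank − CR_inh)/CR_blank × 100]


Apply the inhibitor-efficiency definition: IE = (CR_blank − CR_inh)/CR_blank × 100
IE = (8.96 − 2.84) / 8.96 × 100
IE = 6.12 / 8.96 × 100 = 68.3 %

68.3 %


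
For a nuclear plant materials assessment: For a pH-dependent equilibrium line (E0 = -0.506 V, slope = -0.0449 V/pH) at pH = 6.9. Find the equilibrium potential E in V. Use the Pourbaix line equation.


Apply the Pourbaix line equation: E = E0 + slope*pH
E = -0.506 + (-0.0449)*6.9 = -0.506 + (-0.30981) = -0.81581 V
Rounded to 3 decimal places: E = -0.816 V

-0.816 V


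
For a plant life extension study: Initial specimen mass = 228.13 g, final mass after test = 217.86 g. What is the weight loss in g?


Weight loss = initial − final
WL = 228.13 − 217.86 = 10.27 g

10.27 g


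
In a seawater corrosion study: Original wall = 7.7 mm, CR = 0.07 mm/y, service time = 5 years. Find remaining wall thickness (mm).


Remaining wall = original − CR × time
t = 7.7 − 0.07*5 = 7.7 − 0.35 = 7.35 mm

7.35 mm


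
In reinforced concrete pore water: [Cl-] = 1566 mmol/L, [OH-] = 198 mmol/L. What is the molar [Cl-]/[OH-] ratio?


Threshold parameter = [Cl-] / [OH-] (molar basis; both in mmol/L, so units cancel)
Ratio = 1566 / 198 = 7.91

7.91


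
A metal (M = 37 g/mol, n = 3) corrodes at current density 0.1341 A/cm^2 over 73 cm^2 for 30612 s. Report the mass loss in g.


Apply Faraday's law: m = i*A*t*M / (n*F)
Total charge passed Q = i*A*t = 0.1341*73*30612 = 299670.0516 C
m = Q*M/(n*F) = 299670.0516*37/(3*96485) = 38.306 g

38.306 g


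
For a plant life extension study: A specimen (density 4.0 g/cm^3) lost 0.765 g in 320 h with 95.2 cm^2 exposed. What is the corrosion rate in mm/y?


Apply the mm/y weight-loss relation: CR = 87600 * W / (D * A * T)
Numerator: 87600 * 0.765 = 67014.0
Denominator: 4.0 * 95.2 * 320 = 121856.0
CR = 67014.0 / 121856.0 = 0.54994 mm/y

0.54994 mm/y


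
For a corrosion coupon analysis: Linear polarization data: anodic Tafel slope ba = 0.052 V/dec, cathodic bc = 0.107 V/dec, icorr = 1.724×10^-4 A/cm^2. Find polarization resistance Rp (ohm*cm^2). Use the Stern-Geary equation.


Apply the Stern-Geary equation: Rp = ba*bc / (2.303*icorr*(ba+bc))
ba*bc = 0.052*0.107 = 0.005564
ba+bc = 0.159; 2.303*icorr*(ba+bc) = 2.303*1.724×10^-4*0.159 = 6.3128915×10^-5
Rp = 0.005564 / 6.3128915×10^-5 = 88.1 ohm*cm^2

88.1 ohm*cm^2


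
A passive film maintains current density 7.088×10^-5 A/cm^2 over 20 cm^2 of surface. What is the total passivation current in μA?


I = i_pass * A, then convert A → μA (×10^6)
I = 7.088×10^-5 * 20 * 10^6 = 1417.6 μA

1417.6 μA


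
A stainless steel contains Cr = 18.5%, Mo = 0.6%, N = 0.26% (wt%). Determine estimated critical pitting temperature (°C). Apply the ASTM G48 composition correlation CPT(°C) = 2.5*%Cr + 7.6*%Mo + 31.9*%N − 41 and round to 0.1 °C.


Apply the ASTM G48 empirical CPT estimate: CPT(°C) = 2.5*%Cr + 7.6*%Mo + 31.9*%N − 41
2.5*18.5 = 46.25; 7.6*0.6 = 4.56; 31.9*0.26 = 8.294
CPT = 46.25 + 4.56 + 8.294 − 41 = 18.104 °C
Rounded to 0.1 °C: CPT ≈ 18.1 °C

18.1 °C


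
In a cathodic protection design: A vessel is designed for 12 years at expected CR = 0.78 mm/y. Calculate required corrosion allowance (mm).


Corrosion allowance = CR × design life
CA = 0.78 * 12 = 9.36 mm

9.36 mm


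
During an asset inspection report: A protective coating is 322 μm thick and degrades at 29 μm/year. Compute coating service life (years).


Service life = thickness / degradation rate
Life = 322 / 29 = 11.1 years

11.1 years


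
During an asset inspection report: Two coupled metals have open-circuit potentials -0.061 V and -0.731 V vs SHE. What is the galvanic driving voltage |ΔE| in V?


Driving voltage is the absolute potential difference.
|ΔE| = |-0.061 − (-0.731)| = 0.67 V

0.67 V


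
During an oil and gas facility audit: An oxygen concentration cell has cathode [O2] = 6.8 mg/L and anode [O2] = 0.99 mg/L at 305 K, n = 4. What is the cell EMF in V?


Apply the Nernst concentration-cell relation: E = (RT/nF)*ln(C_cathode/C_anode)
RT/nF = 8.314*305/(4*96485) = 0.00657037 V
ln(6.8/0.99) = 1.92697
E = 0.00657037 * 1.92697 = 0.01266 V

0.01266 V


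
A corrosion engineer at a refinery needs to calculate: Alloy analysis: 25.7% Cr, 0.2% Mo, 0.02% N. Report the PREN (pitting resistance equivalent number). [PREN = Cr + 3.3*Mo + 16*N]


Apply the PREN formula: PREN = Cr + 3.3*Mo + 16*N
PREN = 25.7 + 3.3*0.2 + 16*0.02
PREN = 25.7 + 0.66 + 0.32 = 26.68

26.68


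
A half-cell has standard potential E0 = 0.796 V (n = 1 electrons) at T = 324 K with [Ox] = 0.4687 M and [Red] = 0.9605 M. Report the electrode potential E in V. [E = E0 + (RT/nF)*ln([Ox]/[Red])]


Apply the Nernst equation: E = E0 + (RT/nF)*ln([Ox]/[Red])
Step 1: RT/nF = 8.314*324/(1*96485) = 0.0279187 V
Step 2: [Ox]/[Red] = 0.4687/0.9605 = 0.487975
Step 3: ln(0.487975) = -0.717491
Step 4: correction = 0.0279187 * -0.717491 = -0.02 V
E = 0.796 + -0.02 = 0.776 V

0.776 V


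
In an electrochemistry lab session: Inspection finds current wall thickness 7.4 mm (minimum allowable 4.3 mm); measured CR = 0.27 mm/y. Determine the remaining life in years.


Apply the remaining-life relation: RL = (t_current − t_min) / CR
RL = (7.4 − 4.3) / 0.27 = 3.1 / 0.27 = 11.5 years

11.5 years


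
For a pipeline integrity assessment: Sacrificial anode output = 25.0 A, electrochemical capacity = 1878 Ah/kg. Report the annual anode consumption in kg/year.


Annual consumption = current * hours per year / capacity
Rate = 25.0 * 8760 / 1878 = 116.6 kg/year

116.6 kg/year


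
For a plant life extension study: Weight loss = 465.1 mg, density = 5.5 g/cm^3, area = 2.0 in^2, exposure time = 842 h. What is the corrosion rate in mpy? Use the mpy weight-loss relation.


Apply the mpy weight-loss relation: CR = 534 * W / (D * A * T)
Numerator: 534 * 465.1 = 248363.4
Denominator: 5.5 * 2.0 * 842 = 9262.0
CR = 248363.4 / 9262.0 = 26.815 mpy

26.815 mpy


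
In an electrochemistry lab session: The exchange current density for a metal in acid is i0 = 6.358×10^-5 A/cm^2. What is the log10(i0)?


i0 = 6.358×10^-5 A/cm^2
log10(i0) = -4.197

-4.197


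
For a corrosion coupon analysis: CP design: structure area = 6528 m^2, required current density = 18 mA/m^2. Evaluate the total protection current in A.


I = area * current density, then convert mA → A (÷1000)
I = 6528 * 18 / 1000 = 117.5 A

117.5 A


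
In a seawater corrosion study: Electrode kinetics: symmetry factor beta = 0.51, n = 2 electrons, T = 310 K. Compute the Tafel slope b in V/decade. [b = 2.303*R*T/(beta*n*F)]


Apply the Tafel slope relation: b = 2.303*R*T/(beta*n*F)
Numerator: 2.303 * 8.314 * 310 = 5935.61
Denominator: 0.51 * 2 * 96485 = 98414.7
b = 5935.61 / 98414.7 = 0.0603 V/decade

0.0603 V/decade


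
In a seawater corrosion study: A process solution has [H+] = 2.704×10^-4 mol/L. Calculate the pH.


pH = −log10[H+]
pH = −log10(2.704×10^-4) = 3.57

3.57


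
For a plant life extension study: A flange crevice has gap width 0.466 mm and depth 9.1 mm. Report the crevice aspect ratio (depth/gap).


Aspect ratio = depth / gap
Ratio = 9.1 / 0.466 = 19.5

19.5


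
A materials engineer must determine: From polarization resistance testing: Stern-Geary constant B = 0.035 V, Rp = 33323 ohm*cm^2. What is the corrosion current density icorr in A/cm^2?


Apply the Stern-Geary relation: icorr = B / Rp
icorr = 0.035 / 33323 = 1.05×10^-6 A/cm^2

1.05×10^-6 A/cm^2


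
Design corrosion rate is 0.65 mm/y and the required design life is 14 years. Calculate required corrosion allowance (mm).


Corrosion allowance = CR × design life
CA = 0.65 * 14 = 9.1 mm

9.1 mm


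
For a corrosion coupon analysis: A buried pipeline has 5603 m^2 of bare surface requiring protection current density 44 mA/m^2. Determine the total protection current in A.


I = area * current density, then convert mA → A (÷1000)
I = 5603 * 44 / 1000 = 246.53 A

246.53 A


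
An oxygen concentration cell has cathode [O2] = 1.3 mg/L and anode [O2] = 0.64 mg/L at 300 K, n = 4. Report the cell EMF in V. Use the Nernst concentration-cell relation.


Apply the Nernst concentration-cell relation: E = (RT/nF)*ln(C_cathode/C_anode)
RT/nF = 8.314*300/(4*96485) = 0.00646266 V
ln(1.3/0.64) = 0.70865
E = 0.00646266 * 0.70865 = 0.00458 V

0.00458 V


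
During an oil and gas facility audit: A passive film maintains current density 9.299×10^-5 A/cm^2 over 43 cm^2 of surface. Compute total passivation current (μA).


I = i_pass * A, then convert A → μA (×10^6)
I = 9.299×10^-5 * 43 * 10^6 = 3998.57 μA

3998.57 μA


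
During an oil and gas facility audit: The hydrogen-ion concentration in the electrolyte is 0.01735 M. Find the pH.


pH = −log10[H+]
pH = −log10(0.01735) = 1.76

1.76


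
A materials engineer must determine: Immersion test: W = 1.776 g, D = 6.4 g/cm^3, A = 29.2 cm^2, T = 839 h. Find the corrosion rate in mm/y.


Apply the mm/y weight-loss relation: CR = 87600 * W / (D * A * T)
Numerator: 87600 * 1.776 = 155577.6
Denominator: 6.4 * 29.2 * 839 = 156792.32
CR = 155577.6 / 156792.32 = 0.9923 mm/y

0.9923 mm/y


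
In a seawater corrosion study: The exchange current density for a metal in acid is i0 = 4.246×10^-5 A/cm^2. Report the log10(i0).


i0 = 4.246×10^-5 A/cm^2
log10(i0) = -4.372

-4.372


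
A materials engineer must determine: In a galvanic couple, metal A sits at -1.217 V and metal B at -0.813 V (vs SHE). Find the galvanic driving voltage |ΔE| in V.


Driving voltage is the absolute potential difference.
|ΔE| = |-1.217 − (-0.813)| = 0.404 V

0.404 V


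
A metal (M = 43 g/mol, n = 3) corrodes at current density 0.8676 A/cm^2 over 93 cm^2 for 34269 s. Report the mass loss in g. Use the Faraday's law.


Apply Faraday's law: m = i*A*t*M / (n*F)
Total charge passed Q = i*A*t = 0.8676*93*34269 = 2765055.9492 C
m = Q*M/(n*F) = 2765055.9492*43/(3*96485) = 410.76301 g

410.76301 g


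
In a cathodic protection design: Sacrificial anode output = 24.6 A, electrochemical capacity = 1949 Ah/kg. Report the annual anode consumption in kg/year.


Annual consumption = current * hours per year / capacity
Rate = 24.6 * 8760 / 1949 = 110.6 kg/year

110.6 kg/year


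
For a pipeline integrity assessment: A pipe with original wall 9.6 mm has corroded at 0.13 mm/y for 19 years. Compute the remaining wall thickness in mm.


Remaining wall = original − CR × time
t = 9.6 − 0.13*19 = 9.6 − 2.47 = 7.13 mm

7.13 mm


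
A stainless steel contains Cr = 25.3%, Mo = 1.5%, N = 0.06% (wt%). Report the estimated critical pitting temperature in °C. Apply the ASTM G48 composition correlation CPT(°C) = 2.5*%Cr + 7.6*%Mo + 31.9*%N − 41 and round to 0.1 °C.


Apply the ASTM G48 empirical CPT estimate: CPT(°C) = 2.5*%Cr + 7.6*%Mo + 31.9*%N − 41
2.5*25.3 = 63.25; 7.6*1.5 = 11.4; 31.9*0.06 = 1.914
CPT = 63.25 + 11.4 + 1.914 − 41 = 35.564 °C
Rounded to 0.1 °C: CPT ≈ 35.6 °C

35.6 °C


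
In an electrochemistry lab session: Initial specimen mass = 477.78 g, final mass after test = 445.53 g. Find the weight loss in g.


Weight loss = initial − final
WL = 477.78 − 445.53 = 32.25 g

32.25 g


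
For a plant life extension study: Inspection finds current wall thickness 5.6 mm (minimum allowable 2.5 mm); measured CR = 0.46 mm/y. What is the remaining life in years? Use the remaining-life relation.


Apply the remaining-life relation: RL = (t_current − t_min) / CR
RL = (5.6 − 2.5) / 0.46 = 3.1 / 0.46 = 6.7 years

6.7 years


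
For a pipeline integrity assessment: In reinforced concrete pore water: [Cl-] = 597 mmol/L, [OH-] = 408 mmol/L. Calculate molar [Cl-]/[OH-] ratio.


Threshold parameter = [Cl-] / [OH-] (molar basis; both in mmol/L, so units cancel)
Ratio = 597 / 408 = 1.46

1.46


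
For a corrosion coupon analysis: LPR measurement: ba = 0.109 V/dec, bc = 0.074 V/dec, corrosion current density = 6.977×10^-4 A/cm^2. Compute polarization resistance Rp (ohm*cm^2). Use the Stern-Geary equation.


Apply the Stern-Geary equation: Rp = ba*bc / (2.303*icorr*(ba+bc))
ba*bc = 0.109*0.074 = 0.008066
ba+bc = 0.183; 2.303*icorr*(ba+bc) = 2.303*6.977×10^-4*0.183 = 2.9404497×10^-4
Rp = 0.008066 / 2.9404497×10^-4 = 27.4 ohm*cm^2

27.4 ohm*cm^2


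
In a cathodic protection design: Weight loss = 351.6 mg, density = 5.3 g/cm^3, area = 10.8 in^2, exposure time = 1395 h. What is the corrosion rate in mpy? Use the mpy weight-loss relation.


Apply the mpy weight-loss relation: CR = 534 * W / (D * A * T)
Numerator: 534 * 351.6 = 187754.4
Denominator: 5.3 * 10.8 * 1395 = 79849.8
CR = 187754.4 / 79849.8 = 2.35134 mpy

2.35134 mpy


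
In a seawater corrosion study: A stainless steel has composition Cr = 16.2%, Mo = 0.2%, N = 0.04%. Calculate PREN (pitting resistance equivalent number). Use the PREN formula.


Apply the PREN formula: PREN = Cr + 3.3*Mo + 16*N
PREN = 16.2 + 3.3*0.2 + 16*0.04
PREN = 16.2 + 0.66 + 0.64 = 17.5

17.5


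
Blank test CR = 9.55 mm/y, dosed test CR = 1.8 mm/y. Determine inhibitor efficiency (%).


Apply the inhibitor-efficiency definition: IE = (CR_blank − CR_inh)/CR_blank × 100
IE = (9.55 − 1.8) / 9.55 × 100
IE = 7.75 / 9.55 × 100 = 81.2 %

81.2 %


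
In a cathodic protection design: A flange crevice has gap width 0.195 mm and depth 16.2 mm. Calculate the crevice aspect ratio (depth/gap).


Aspect ratio = depth / gap
Ratio = 16.2 / 0.195 = 83.1

83.1


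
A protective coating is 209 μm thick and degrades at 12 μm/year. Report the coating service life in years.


Service life = thickness / degradation rate
Life = 209 / 12 = 17.4 years

17.4 years


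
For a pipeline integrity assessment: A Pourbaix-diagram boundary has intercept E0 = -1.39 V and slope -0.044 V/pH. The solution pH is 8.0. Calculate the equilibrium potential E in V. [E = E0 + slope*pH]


Apply the Pourbaix line equation: E = E0 + slope*pH
E = -1.39 + (-0.044)*8.0 = -1.39 + (-0.352) = -1.742 V
Rounded to 4 decimal places: E = -1.7420 V

-1.7420 V


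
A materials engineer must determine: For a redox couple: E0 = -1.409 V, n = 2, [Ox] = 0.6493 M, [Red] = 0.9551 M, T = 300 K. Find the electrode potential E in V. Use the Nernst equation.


Apply the Nernst equation: E = E0 + (RT/nF)*ln([Ox]/[Red])
Step 1: RT/nF = 8.314*300/(2*96485) = 0.01292533 V
Step 2: [Ox]/[Red] = 0.6493/0.9551 = 0.679824
Step 3: ln(0.679824) = -0.385921
Step 4: correction = 0.01292533 * -0.385921 = -0.005 V
E = -1.409 + -0.005 = -1.414 V

-1.414 V


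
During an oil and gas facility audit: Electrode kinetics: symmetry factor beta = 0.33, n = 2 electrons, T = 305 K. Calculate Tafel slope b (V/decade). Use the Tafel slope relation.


Apply the Tafel slope relation: b = 2.303*R*T/(beta*n*F)
Numerator: 2.303 * 8.314 * 305 = 5839.88
Denominator: 0.33 * 2 * 96485 = 63680.1
b = 5839.88 / 63680.1 = 0.092 V/decade

0.092 V/decade


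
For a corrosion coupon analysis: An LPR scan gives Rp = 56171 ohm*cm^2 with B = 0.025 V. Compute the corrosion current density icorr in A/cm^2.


Apply the Stern-Geary relation: icorr = B / Rp
icorr = 0.025 / 56171 = 4.451×10^-7 A/cm^2

4.451×10^-7 A/cm^2


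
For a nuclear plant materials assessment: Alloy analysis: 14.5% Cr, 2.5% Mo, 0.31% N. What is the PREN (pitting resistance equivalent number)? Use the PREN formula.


Apply the PREN formula: PREN = Cr + 3.3*Mo + 16*N
PREN = 14.5 + 3.3*2.5 + 16*0.31
PREN = 14.5 + 8.25 + 4.96 = 27.71

27.71


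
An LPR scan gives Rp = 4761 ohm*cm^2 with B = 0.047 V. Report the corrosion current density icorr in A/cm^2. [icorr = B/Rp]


Apply the Stern-Geary relation: icorr = B / Rp
icorr = 0.047 / 4761 = 9.872×10^-6 A/cm^2

9.872×10^-6 A/cm^2


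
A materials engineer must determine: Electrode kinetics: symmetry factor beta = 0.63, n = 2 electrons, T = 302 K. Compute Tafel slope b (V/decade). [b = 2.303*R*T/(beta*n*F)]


Apply the Tafel slope relation: b = 2.303*R*T/(beta*n*F)
Numerator: 2.303 * 8.314 * 302 = 5782.44
Denominator: 0.63 * 2 * 96485 = 121571.1
b = 5782.44 / 121571.1 = 0.048 V/decade

0.048 V/decade


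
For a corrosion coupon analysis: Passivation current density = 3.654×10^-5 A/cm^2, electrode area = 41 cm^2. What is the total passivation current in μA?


I = i_pass * A, then convert A → μA (×10^6)
I = 3.654×10^-5 * 41 * 10^6 = 1498.14 μA

1498.14 μA


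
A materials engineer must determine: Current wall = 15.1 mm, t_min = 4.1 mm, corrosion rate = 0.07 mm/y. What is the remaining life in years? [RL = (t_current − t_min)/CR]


Apply the remaining-life relation: RL = (t_current − t_min) / CR
RL = (15.1 − 4.1) / 0.07 = 11.0 / 0.07 = 157.1 years

157.1 years


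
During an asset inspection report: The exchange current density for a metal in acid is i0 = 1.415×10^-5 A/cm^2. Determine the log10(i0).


i0 = 1.415×10^-5 A/cm^2
log10(i0) = -4.849

-4.849


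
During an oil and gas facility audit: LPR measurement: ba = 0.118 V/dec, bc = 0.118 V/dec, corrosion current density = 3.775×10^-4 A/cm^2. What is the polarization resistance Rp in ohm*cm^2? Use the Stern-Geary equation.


Apply the Stern-Geary equation: Rp = ba*bc / (2.303*icorr*(ba+bc))
ba*bc = 0.118*0.118 = 0.013924
ba+bc = 0.236; 2.303*icorr*(ba+bc) = 2.303*3.775×10^-4*0.236 = 2.0517427×10^-4
Rp = 0.013924 / 2.0517427×10^-4 = 67.86 ohm*cm^2

67.86 ohm*cm^2


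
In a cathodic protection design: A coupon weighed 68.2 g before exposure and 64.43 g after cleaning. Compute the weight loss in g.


Weight loss = initial − final
WL = 68.2 − 64.43 = 3.77 g

3.77 g


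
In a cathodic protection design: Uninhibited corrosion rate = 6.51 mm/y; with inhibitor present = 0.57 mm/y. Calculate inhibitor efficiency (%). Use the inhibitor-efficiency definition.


Apply the inhibitor-efficiency definition: IE = (CR_blank − CR_inh)/CR_blank × 100
IE = (6.51 − 0.57) / 6.51 × 100
IE = 5.94 / 6.51 × 100 = 91.2 %

91.2 %


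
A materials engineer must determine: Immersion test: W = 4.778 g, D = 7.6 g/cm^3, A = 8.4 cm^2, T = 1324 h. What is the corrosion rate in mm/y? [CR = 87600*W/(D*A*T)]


Apply the mm/y weight-loss relation: CR = 87600 * W / (D * A * T)
Numerator: 87600 * 4.778 = 418552.8
Denominator: 7.6 * 8.4 * 1324 = 84524.16
CR = 418552.8 / 84524.16 = 4.95187 mm/y

4.95187 mm/y


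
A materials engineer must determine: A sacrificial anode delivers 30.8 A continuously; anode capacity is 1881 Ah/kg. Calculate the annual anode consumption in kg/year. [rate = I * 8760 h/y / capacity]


Annual consumption = current * hours per year / capacity
Rate = 30.8 * 8760 / 1881 = 143.4 kg/year

143.4 kg/year


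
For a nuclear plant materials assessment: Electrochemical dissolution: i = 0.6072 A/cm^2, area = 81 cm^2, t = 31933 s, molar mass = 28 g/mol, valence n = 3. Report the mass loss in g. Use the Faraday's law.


Apply Faraday's law: m = i*A*t*M / (n*F)
Total charge passed Q = i*A*t = 0.6072*81*31933 = 1570567.1256 C
m = Q*M/(n*F) = 1570567.1256*28/(3*96485) = 151.926 g

151.926 g


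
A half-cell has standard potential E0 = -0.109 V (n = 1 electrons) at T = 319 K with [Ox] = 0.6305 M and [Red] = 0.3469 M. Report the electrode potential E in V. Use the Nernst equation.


Apply the Nernst equation: E = E0 + (RT/nF)*ln([Ox]/[Red])
Step 1: RT/nF = 8.314*319/(1*96485) = 0.02748786 V
Step 2: [Ox]/[Red] = 0.6305/0.3469 = 1.817527
Step 3: ln(1.817527) = 0.597477
Step 4: correction = 0.02748786 * 0.597477 = 0.0164 V
E = -0.109 + 0.0164 = -0.0926 V

-0.0926 V


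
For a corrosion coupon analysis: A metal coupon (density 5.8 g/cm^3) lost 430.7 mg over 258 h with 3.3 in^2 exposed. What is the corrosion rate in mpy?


Apply the mpy weight-loss relation: CR = 534 * W / (D * A * T)
Numerator: 534 * 430.7 = 229993.8
Denominator: 5.8 * 3.3 * 258 = 4938.12
CR = 229993.8 / 4938.12 = 46.575 mpy

46.575 mpy
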